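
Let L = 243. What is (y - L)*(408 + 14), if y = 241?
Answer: -844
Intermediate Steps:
(y - L)*(408 + 14) = (241 - 1*243)*(408 + 14) = (241 - 243)*422 = -2*422 = -844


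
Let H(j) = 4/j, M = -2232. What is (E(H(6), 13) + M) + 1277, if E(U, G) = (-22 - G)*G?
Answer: -1410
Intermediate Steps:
E(U, G) = G*(-22 - G)
(E(H(6), 13) + M) + 1277 = (-1*13*(22 + 13) - 2232) + 1277 = (-1*13*35 - 2232) + 1277 = (-455 - 2232) + 1277 = -2687 + 1277 = -1410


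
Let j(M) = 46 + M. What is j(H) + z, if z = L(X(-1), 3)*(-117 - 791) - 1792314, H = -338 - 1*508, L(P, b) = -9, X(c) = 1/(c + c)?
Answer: -1784942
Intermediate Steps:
X(c) = 1/(2*c)
H = -846 (H = -338 - 508 = -846)
z = -1784142 (z = -9*(-117 - 791) - 1792314 = -9*(-908) - 1792314 = 8172 - 1792314 = -1784142)
j(H) + z = (46 - 846) - 1784142 = -800 - 1784142 = -1784942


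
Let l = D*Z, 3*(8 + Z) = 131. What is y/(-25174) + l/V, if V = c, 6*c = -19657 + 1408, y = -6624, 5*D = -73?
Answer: 498837554/1148500815 ≈ 0.43434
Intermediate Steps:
D = -73/5 (D = (⅕)*(-73) = -73/5 ≈ -14.600)
Z = 107/3 (Z = -8 + (⅓)*131 = -8 + 131/3 = 107/3 ≈ 35.667)
l = -7811/15 (l = -73/5*107/3 = -7811/15 ≈ -520.73)
c = -6083/2 (c = (-19657 + 1408)/6 = (⅙)*(-18249) = -6083/2 ≈ -3041.5)
V = -6083/2 ≈ -3041.5
y/(-25174) + l/V = -6624/(-25174) - 7811/(15*(-6083/2)) = -6624*(-1/25174) - 7811/15*(-2/6083) = 3312/12587 + 15622/91245 = 498837554/1148500815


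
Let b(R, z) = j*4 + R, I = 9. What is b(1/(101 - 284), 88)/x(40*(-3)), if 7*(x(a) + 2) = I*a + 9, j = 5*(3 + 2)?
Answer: -18299/28365 ≈ -0.64513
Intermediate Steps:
j = 25 (j = 5*5 = 25)
b(R, z) = 100 + R (b(R, z) = 25*4 + R = 100 + R)
x(a) = -5/7 + 9*a/7 (x(a) = -2 + (9*a + 9)/7 = -2 + (9 + 9*a)/7 = -2 + (9/7 + 9*a/7) = -5/7 + 9*a/7)
b(1/(101 - 284), 88)/x(40*(-3)) = (100 + 1/(101 - 284))/(-5/7 + 9*(40*(-3))/7) = (100 + 1/(-183))/(-5/7 + (9/7)*(-120)) = (100 - 1/183)/(-5/7 - 1080/7) = (18299/183)/(-155) = (18299/183)*(-1/155) = -18299/28365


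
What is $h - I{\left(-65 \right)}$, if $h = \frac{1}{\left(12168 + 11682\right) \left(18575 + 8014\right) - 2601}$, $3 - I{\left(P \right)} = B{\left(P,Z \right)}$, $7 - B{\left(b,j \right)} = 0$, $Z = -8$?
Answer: $\frac{2536580197}{634145049} \approx 4.0$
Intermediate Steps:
$B{\left(b,j \right)} = 7$ ($B{\left(b,j \right)} = 7 - 0 = 7 + 0 = 7$)
$I{\left(P \right)} = -4$ ($I{\left(P \right)} = 3 - 7 = -4$)
$h = \frac{1}{634145049}$ ($h = \frac{1}{23850 \cdot 26589 - 2601} = \frac{1}{634147650 - 2601} = \frac{1}{634145049} \approx 1.5769 \cdot 10^{-9}$)
$h - I{\left(-65 \right)} = \frac{1}{634145049} - -4 = \frac{1}{634145049} + 4 = \frac{2536580197}{634145049}$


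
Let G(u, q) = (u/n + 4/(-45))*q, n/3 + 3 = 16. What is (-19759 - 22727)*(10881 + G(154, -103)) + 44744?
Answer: -86844144302/195 ≈ -4.4535e+8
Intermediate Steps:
n = 39 (n = -9 + 3*16 = -9 + 48 = 39)
G(u, q) = q*(-4/45 + u/39) (G(u, q) = (u/39 + 4/(-45))*q = (u*(1/39) + 4*(-1/45))*q = (u/39 - 4/45)*q = (-4/45 + u/39)*q = q*(-4/45 + u/39))
(-19759 - 22727)*(10881 + G(154, -103)) + 44744 = (-19759 - 22727)*(10881 + (1/585)*(-103)*(-52 + 15*154)) + 44744 = -42486*(10881 + (1/585)*(-103)*(-52 + 2310)) + 44744 = -42486*(10881 + (1/585)*(-103)*2258) + 44744 = -42486*(10881 - 232574/585) + 44744 = -42486*6132811/585 + 44744 = -86852869382/195 + 44744 = -86844144302/195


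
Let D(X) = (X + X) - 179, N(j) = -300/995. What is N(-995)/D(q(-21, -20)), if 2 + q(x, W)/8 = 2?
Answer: 60/35621 ≈ 0.0016844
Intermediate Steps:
N(j) = -60/199 (N(j) = -300*1/995 = -60/199)
q(x, W) = 0 (q(x, W) = -16 + 8*2 = -16 + 16 = 0)
D(X) = -179 + 2*X (D(X) = 2*X - 179 = -179 + 2*X)
N(-995)/D(q(-21, -20)) = -60/(199*(-179 + 2*0)) = -60/(199*(-179 + 0)) = -60/199/(-179) = -60/199*(-1/179) = 60/35621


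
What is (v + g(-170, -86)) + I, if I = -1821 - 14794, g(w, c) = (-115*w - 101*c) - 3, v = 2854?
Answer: 14472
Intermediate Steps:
g(w, c) = -3 - 115*w - 101*c
I = -16615
(v + g(-170, -86)) + I = (2854 + (-3 - 115*(-170) - 101*(-86))) - 16615 = (2854 + (-3 + 19550 + 8686)) - 16615 = (2854 + 28233) - 16615 = 31087 - 16615 = 14472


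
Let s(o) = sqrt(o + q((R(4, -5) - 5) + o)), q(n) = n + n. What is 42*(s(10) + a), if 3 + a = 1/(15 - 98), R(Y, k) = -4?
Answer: -10500/83 + 84*sqrt(3) ≈ 18.986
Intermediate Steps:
q(n) = 2*n
a = -250/83 (a = -3 + 1/(15 - 98) = -3 + 1/(-83) = -3 - 1/83 = -250/83 ≈ -3.0120)
s(o) = sqrt(-18 + 3*o) (s(o) = sqrt(o + 2*((-4 - 5) + o)) = sqrt(o + 2*(-9 + o)) = sqrt(o + (-18 + 2*o)) = sqrt(-18 + 3*o))
42*(s(10) + a) = 42*(sqrt(-18 + 3*10) - 250/83) = 42*(sqrt(-18 + 30) - 250/83) = 42*(sqrt(12) - 250/83) = 42*(2*sqrt(3) - 250/83) = 42*(-250/83 + 2*sqrt(3)) = -10500/83 + 84*sqrt(3)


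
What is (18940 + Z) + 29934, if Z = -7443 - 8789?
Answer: 32642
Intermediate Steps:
Z = -16232
(18940 + Z) + 29934 = (18940 - 16232) + 29934 = 2708 + 29934 = 32642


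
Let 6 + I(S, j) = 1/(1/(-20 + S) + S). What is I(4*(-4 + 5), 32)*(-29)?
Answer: 10498/63 ≈ 166.64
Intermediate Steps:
I(S, j) = -6 + 1/(S + 1/(-20 + S)) (I(S, j) = -6 + 1/(1/(-20 + S) + S) = -6 + 1/(S + 1/(-20 + S)))
I(4*(-4 + 5), 32)*(-29) = ((-26 - 6*16*(-4 + 5)² + 121*(4*(-4 + 5)))/(1 + (4*(-4 + 5))² - 80*(-4 + 5)))*(-29) = ((-26 - 6*(4*1)² + 121*(4*1))/(1 + (4*1)² - 80))*(-29) = ((-26 - 6*4² + 121*4)/(1 + 4² - 20*4))*(-29) = ((-26 - 6*16 + 484)/(1 + 16 - 80))*(-29) = ((-26 - 96 + 484)/(-63))*(-29) = -1/63*362*(-29) = -362/63*(-29) = 10498/63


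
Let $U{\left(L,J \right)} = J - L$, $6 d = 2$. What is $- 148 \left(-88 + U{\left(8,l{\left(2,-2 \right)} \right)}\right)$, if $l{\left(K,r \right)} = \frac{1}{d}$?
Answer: $13764$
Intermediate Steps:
$d = \frac{1}{3}$ ($d = \frac{1}{6} \cdot 2 = \frac{1}{3} \approx 0.33333$)
$l{\left(K,r \right)} = 3$ ($l{\left(K,r \right)} = \frac{1}{\frac{1}{3}} = 3$)
$- 148 \left(-88 + U{\left(8,l{\left(2,-2 \right)} \right)}\right) = - 148 \left(-88 + \left(3 - 8\right)\right) = - 148 \left(-88 - 5\right) = \left(-148\right) \left(-93\right) = 13764$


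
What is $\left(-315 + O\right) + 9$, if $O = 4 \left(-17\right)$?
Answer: $-374$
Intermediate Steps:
$O = -68$
$\left(-315 + O\right) + 9 = \left(-315 - 68\right) + 9 = -383 + 9 = -374$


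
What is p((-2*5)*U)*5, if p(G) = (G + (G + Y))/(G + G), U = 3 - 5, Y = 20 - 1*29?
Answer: 31/8 ≈ 3.8750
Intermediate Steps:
Y = -9 (Y = 20 - 29 = -9)
U = -2
p(G) = (-9 + 2*G)/(2*G) (p(G) = (G + (G - 9))/(G + G) = (G + (-9 + G))/((2*G)) = (-9 + 2*G)*(1/(2*G)) = (-9 + 2*G)/(2*G))
p((-2*5)*U)*5 = ((-9/2 - 2*5*(-2))/((-2*5*(-2))))*5 = ((-9/2 - 10*(-2))/((-10*(-2))))*5 = ((-9/2 + 20)/20)*5 = ((1/20)*(31/2))*5 = (31/40)*5 = 31/8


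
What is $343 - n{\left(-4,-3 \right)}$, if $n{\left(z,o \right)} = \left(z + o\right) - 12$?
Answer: $362$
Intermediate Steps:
$n{\left(z,o \right)} = -12 + o + z$ ($n{\left(z,o \right)} = \left(o + z\right) - 12 = -12 + o + z$)
$343 - n{\left(-4,-3 \right)} = 343 - \left(-12 - 3 - 4\right) = 343 - -19 = 343 + 19 = 362$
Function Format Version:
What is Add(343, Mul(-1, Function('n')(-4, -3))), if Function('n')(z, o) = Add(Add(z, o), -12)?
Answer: 362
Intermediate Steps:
Function('n')(z, o) = Add(-12, o, z) (Function('n')(z, o) = Add(Add(o, z), -12) = Add(-12, o, z))
Add(343, Mul(-1, Function('n')(-4, -3))) = Add(343, Mul(-1, Add(-12, -3, -4))) = Add(343, Mul(-1, -19)) = Add(343, 19) = 362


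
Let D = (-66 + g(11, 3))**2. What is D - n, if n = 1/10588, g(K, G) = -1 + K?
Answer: 33203967/10588 ≈ 3136.0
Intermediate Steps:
D = 3136 (D = (-66 + (-1 + 11))**2 = (-66 + 10)**2 = (-56)**2 = 3136)
n = 1/10588 ≈ 9.4447e-5
D - n = 3136 - 1*1/10588 = 3136 - 1/10588 = 33203967/10588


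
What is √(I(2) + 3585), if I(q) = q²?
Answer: √3589 ≈ 59.908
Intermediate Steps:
√(I(2) + 3585) = √(2² + 3585) = √(4 + 3585) = √3589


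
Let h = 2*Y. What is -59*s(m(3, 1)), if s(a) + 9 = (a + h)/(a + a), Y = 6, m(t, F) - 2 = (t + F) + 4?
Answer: 4661/10 ≈ 466.10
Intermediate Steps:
m(t, F) = 6 + F + t (m(t, F) = 2 + ((t + F) + 4) = 2 + ((F + t) + 4) = 2 + (4 + F + t) = 6 + F + t)
h = 12 (h = 2*6 = 12)
s(a) = -9 + (12 + a)/(2*a) (s(a) = -9 + (a + 12)/(a + a) = -9 + (12 + a)/((2*a)) = -9 + (12 + a)*(1/(2*a)) = -9 + (12 + a)/(2*a))
-59*s(m(3, 1)) = -59*(-17/2 + 6/(6 + 1 + 3)) = -59*(-17/2 + 6/10) = -59*(-17/2 + 6*(⅒)) = -59*(-17/2 + ⅗) = -59*(-79/10) = 4661/10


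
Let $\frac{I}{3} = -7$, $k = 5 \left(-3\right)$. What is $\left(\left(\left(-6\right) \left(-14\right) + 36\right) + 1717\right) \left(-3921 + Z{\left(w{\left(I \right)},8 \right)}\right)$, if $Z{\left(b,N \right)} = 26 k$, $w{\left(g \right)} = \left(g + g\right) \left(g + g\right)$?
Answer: $-7919307$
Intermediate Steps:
$k = -15$
$I = -21$ ($I = 3 \left(-7\right) = -21$)
$w{\left(g \right)} = 4 g^{2}$ ($w{\left(g \right)} = 2 g 2 g = 4 g^{2}$)
$Z{\left(b,N \right)} = -390$ ($Z{\left(b,N \right)} = 26 \left(-15\right) = -390$)
$\left(\left(\left(-6\right) \left(-14\right) + 36\right) + 1717\right) \left(-3921 + Z{\left(w{\left(I \right)},8 \right)}\right) = \left(\left(\left(-6\right) \left(-14\right) + 36\right) + 1717\right) \left(-3921 - 390\right) = \left(\left(84 + 36\right) + 1717\right) \left(-4311\right) = \left(120 + 1717\right) \left(-4311\right) = 1837 \left(-4311\right) = -7919307$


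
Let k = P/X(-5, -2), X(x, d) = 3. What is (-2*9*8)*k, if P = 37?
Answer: -1776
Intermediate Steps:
k = 37/3 ≈ 12.333
(-2*9*8)*k = (-2*9*8)*(37/3) = -18*8*(37/3) = -144*37/3 = -1776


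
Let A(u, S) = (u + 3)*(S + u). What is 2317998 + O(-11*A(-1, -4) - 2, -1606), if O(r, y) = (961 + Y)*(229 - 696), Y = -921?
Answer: 2299318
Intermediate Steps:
A(u, S) = (3 + u)*(S + u)
O(r, y) = -18680 (O(r, y) = (961 - 921)*(229 - 696) = 40*(-467) = -18680)
2317998 + O(-11*A(-1, -4) - 2, -1606) = 2317998 - 18680 = 2299318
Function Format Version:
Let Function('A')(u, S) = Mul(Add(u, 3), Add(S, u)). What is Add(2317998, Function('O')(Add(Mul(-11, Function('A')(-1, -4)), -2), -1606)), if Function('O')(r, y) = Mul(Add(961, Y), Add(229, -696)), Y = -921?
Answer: 2299318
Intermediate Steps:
Function('A')(u, S) = Mul(Add(3, u), Add(S, u))
Function('O')(r, y) = -18680 (Function('O')(r, y) = Mul(Add(961, -921), Add(229, -696)) = Mul(40, -467) = -18680)
Add(2317998, Function('O')(Add(Mul(-11, Function('A')(-1, -4)), -2), -1606)) = Add(2317998, -18680) = 2299318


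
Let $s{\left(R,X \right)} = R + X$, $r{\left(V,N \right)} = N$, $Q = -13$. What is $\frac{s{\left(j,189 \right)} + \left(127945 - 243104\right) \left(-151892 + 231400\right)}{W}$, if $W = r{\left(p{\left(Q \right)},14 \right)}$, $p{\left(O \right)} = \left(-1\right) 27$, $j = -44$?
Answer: $- \frac{9156061627}{14} \approx -6.54 \cdot 10^{8}$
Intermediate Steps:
$p{\left(O \right)} = -27$
$W = 14$
$\frac{s{\left(j,189 \right)} + \left(127945 - 243104\right) \left(-151892 + 231400\right)}{W} = \frac{\left(-44 + 189\right) + \left(127945 - 243104\right) \left(-151892 + 231400\right)}{14} = \left(145 - 9156061772\right) \frac{1}{14} = \left(-9156061627\right) \frac{1}{14} = - \frac{9156061627}{14}$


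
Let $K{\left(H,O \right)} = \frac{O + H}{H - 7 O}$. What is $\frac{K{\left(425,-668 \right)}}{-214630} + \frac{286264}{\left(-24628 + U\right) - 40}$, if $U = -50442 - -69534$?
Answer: $- \frac{39176216914919}{763094858110} \approx -51.339$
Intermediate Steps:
$U = 19092$ ($U = -50442 + 69534 = 19092$)
$K{\left(H,O \right)} = \frac{H + O}{H - 7 O}$
$\frac{K{\left(425,-668 \right)}}{-214630} + \frac{286264}{\left(-24628 + U\right) - 40} = \frac{\frac{1}{425 - -4676} \left(425 - 668\right)}{-214630} + \frac{286264}{\left(-24628 + 19092\right) - 40} = \frac{1}{425 + 4676} \left(-243\right) \left(- \frac{1}{214630}\right) + \frac{286264}{-5536 - 40} = \frac{1}{5101} \left(-243\right) \left(- \frac{1}{214630}\right) + \frac{286264}{-5576} = \frac{1}{5101} \left(-243\right) \left(- \frac{1}{214630}\right) + 286264 \left(- \frac{1}{5576}\right) = \left(- \frac{243}{5101}\right) \left(- \frac{1}{214630}\right) - \frac{35783}{697} = \frac{243}{1094827630} - \frac{35783}{697} = - \frac{39176216914919}{763094858110}$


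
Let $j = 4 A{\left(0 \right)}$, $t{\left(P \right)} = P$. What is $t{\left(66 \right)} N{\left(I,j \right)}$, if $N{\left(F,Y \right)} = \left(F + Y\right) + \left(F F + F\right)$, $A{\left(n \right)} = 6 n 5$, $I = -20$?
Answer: $23760$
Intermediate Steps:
$A{\left(n \right)} = 30 n$
$j = 0$ ($j = 4 \cdot 30 \cdot 0 = 4 \cdot 0 = 0$)
$N{\left(F,Y \right)} = Y + F^{2} + 2 F$ ($N{\left(F,Y \right)} = \left(F + Y\right) + \left(F^{2} + F\right) = \left(F + Y\right) + \left(F + F^{2}\right) = Y + F^{2} + 2 F$)
$t{\left(66 \right)} N{\left(I,j \right)} = 66 \left(0 + \left(-20\right)^{2} + 2 \left(-20\right)\right) = 66 \left(0 + 400 - 40\right) = 66 \cdot 360 = 23760$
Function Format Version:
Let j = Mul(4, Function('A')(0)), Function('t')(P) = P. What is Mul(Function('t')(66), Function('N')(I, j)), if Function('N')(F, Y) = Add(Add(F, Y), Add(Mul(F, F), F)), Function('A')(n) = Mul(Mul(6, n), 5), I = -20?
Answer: 23760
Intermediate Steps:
Function('A')(n) = Mul(30, n)
j = 0 (j = Mul(4, Mul(30, 0)) = Mul(4, 0) = 0)
Function('N')(F, Y) = Add(Y, Pow(F, 2), Mul(2, F)) (Function('N')(F, Y) = Add(Add(F, Y), Add(Pow(F, 2), F)) = Add(Add(F, Y), Add(F, Pow(F, 2))) = Add(Y, Pow(F, 2), Mul(2, F)))
Mul(Function('t')(66), Function('N')(I, j)) = Mul(66, Add(0, Pow(-20, 2), Mul(2, -20))) = Mul(66, Add(0, 400, -40)) = Mul(66, 360) = 23760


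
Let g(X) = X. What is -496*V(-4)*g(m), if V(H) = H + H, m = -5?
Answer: -19840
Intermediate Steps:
V(H) = 2*H
-496*V(-4)*g(m) = -496*2*(-4)*(-5) = -(-3968)*(-5) = -496*40 = -19840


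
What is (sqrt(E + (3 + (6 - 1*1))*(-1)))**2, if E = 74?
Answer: 66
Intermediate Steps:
(sqrt(E + (3 + (6 - 1*1))*(-1)))**2 = (sqrt(74 + (3 + (6 - 1*1))*(-1)))**2 = (sqrt(74 + (3 + (6 - 1))*(-1)))**2 = (sqrt(74 + (3 + 5)*(-1)))**2 = (sqrt(74 + 8*(-1)))**2 = (sqrt(74 - 8))**2 = (sqrt(66))**2 = 66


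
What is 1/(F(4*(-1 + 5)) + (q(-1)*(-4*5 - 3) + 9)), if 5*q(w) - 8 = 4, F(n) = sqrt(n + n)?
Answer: -1155/52561 - 100*sqrt(2)/52561 ≈ -0.024665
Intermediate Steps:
F(n) = sqrt(2)*sqrt(n) (F(n) = sqrt(2*n) = sqrt(2)*sqrt(n))
q(w) = 12/5 (q(w) = 8/5 + (1/5)*4 = 8/5 + 4/5 = 12/5)
1/(F(4*(-1 + 5)) + (q(-1)*(-4*5 - 3) + 9)) = 1/(sqrt(2)*sqrt(4*(-1 + 5)) + (12*(-4*5 - 3)/5 + 9)) = 1/(sqrt(2)*sqrt(4*4) + (12*(-20 - 3)/5 + 9)) = 1/(sqrt(2)*sqrt(16) + ((12/5)*(-23) + 9)) = 1/(sqrt(2)*4 + (-276/5 + 9)) = 1/(4*sqrt(2) - 231/5) = 1/(-231/5 + 4*sqrt(2))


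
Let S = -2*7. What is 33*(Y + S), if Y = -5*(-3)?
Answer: 33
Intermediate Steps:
Y = 15
S = -14
33*(Y + S) = 33*(15 - 14) = 33*1 = 33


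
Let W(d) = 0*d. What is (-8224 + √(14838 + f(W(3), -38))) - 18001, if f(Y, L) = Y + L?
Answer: -26225 + 20*√37 ≈ -26103.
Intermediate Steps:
W(d) = 0
f(Y, L) = L + Y
(-8224 + √(14838 + f(W(3), -38))) - 18001 = (-8224 + √(14838 + (-38 + 0))) - 18001 = (-8224 + √(14838 - 38)) - 18001 = (-8224 + √14800) - 18001 = (-8224 + 20*√37) - 18001 = -26225 + 20*√37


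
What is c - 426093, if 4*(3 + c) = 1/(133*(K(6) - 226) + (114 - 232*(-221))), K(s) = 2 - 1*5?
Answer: -35671052735/83716 ≈ -4.2610e+5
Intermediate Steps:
K(s) = -3 (K(s) = 2 - 5 = -3)
c = -251147/83716 (c = -3 + 1/(4*(133*(-3 - 226) + (114 - 232*(-221)))) = -3 + 1/(4*(133*(-229) + (114 + 51272))) = -3 + 1/(4*(-30457 + 51386)) = -3 + (¼)/20929 = -3 + (¼)*(1/20929) = -3 + 1/83716 = -251147/83716 ≈ -3.0000)
c - 426093 = -251147/83716 - 426093 = -35671052735/83716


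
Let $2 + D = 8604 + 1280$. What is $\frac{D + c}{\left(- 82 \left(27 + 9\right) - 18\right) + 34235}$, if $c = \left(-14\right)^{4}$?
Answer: $\frac{48298}{31265} \approx 1.5448$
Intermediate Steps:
$c = 38416$
$D = 9882$ ($D = -2 + \left(8604 + 1280\right) = -2 + 9884 = 9882$)
$\frac{D + c}{\left(- 82 \left(27 + 9\right) - 18\right) + 34235} = \frac{9882 + 38416}{\left(- 82 \left(27 + 9\right) - 18\right) + 34235} = \frac{48298}{\left(\left(-82\right) 36 - 18\right) + 34235} = \frac{48298}{\left(-2952 - 18\right) + 34235} = \frac{48298}{-2970 + 34235} = \frac{48298}{31265}$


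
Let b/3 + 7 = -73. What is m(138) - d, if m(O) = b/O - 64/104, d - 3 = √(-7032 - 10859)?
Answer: -1601/299 - I*√17891 ≈ -5.3545 - 133.76*I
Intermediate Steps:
b = -240 (b = -21 + 3*(-73) = -21 - 219 = -240)
d = 3 + I*√17891 (d = 3 + √(-7032 - 10859) = 3 + √(-17891) = 3 + I*√17891 ≈ 3.0 + 133.76*I)
m(O) = -8/13 - 240/O (m(O) = -240/O - 64/104 = -240/O - 64*1/104 = -240/O - 8/13 = -8/13 - 240/O)
m(138) - d = (-8/13 - 240/138) - (3 + I*√17891) = (-8/13 - 240*1/138) + (-3 - I*√17891) = (-8/13 - 40/23) + (-3 - I*√17891) = -704/299 + (-3 - I*√17891) = -1601/299 - I*√17891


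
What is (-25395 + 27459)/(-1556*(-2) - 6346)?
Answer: -344/539 ≈ -0.63822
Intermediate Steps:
(-25395 + 27459)/(-1556*(-2) - 6346) = 2064/(3112 - 6346) = 2064/(-3234) = 2064*(-1/3234) = -344/539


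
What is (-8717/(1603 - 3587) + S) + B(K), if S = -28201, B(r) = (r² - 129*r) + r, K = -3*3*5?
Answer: -40496627/1984 ≈ -20412.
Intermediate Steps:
K = -45 (K = -9*5 = -45)
B(r) = r² - 128*r
(-8717/(1603 - 3587) + S) + B(K) = (-8717/(1603 - 3587) - 28201) - 45*(-128 - 45) = (-8717/(-1984) - 28201) - 45*(-173) = (-8717*(-1/1984) - 28201) + 7785 = (8717/1984 - 28201) + 7785 = -55942067/1984 + 7785 = -40496627/1984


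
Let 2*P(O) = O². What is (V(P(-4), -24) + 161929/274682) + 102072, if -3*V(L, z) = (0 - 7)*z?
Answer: 28022120841/274682 ≈ 1.0202e+5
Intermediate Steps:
P(O) = O²/2
V(L, z) = 7*z/3 (V(L, z) = -(0 - 7)*z/3 = -(-7)*z/3 = 7*z/3)
(V(P(-4), -24) + 161929/274682) + 102072 = ((7/3)*(-24) + 161929/274682) + 102072 = (-56 + 161929*(1/274682)) + 102072 = (-56 + 161929/274682) + 102072 = -15220263/274682 + 102072 = 28022120841/274682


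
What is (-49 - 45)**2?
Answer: 8836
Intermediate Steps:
(-49 - 45)**2 = (-94)**2 = 8836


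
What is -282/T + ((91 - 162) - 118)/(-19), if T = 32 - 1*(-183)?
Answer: 35277/4085 ≈ 8.6357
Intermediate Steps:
T = 215 (T = 32 + 183 = 215)
-282/T + ((91 - 162) - 118)/(-19) = -282/215 + ((91 - 162) - 118)/(-19) = -282*1/215 + (-71 - 118)*(-1/19) = -282/215 - 189*(-1/19) = -282/215 + 189/19 = 35277/4085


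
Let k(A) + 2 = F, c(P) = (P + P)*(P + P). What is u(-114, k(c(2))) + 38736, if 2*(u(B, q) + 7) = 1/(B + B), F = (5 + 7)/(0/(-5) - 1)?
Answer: 17660423/456 ≈ 38729.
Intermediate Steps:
c(P) = 4*P² (c(P) = (2*P)*(2*P) = 4*P²)
F = -12 (F = 12/(0*(-⅕) - 1) = 12/(0 - 1) = 12/(-1) = 12*(-1) = -12)
k(A) = -14 (k(A) = -2 - 12 = -14)
u(B, q) = -7 + 1/(4*B) (u(B, q) = -7 + 1/(2*(B + B)) = -7 + 1/(2*((2*B))) = -7 + (1/(2*B))/2 = -7 + 1/(4*B))
u(-114, k(c(2))) + 38736 = (-7 + (¼)/(-114)) + 38736 = (-7 + (¼)*(-1/114)) + 38736 = (-7 - 1/456) + 38736 = -3193/456 + 38736 = 17660423/456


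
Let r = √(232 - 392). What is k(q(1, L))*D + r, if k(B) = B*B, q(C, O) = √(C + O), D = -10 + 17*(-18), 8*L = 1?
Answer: -711/2 + 4*I*√10 ≈ -355.5 + 12.649*I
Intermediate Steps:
L = ⅛ (L = (⅛)*1 = ⅛ ≈ 0.12500)
D = -316 (D = -10 - 306 = -316)
k(B) = B²
r = 4*I*√10 (r = √(-160) = 4*I*√10 ≈ 12.649*I)
k(q(1, L))*D + r = (√(1 + ⅛))²*(-316) + 4*I*√10 = (√(9/8))²*(-316) + 4*I*√10 = (3*√2/4)²*(-316) + 4*I*√10 = (9/8)*(-316) + 4*I*√10 = -711/2 + 4*I*√10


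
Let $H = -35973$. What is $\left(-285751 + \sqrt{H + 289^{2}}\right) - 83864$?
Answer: $-369615 + 2 \sqrt{11887} \approx -3.694 \cdot 10^{5}$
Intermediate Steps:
$\left(-285751 + \sqrt{H + 289^{2}}\right) - 83864 = \left(-285751 + \sqrt{-35973 + 289^{2}}\right) - 83864 = \left(-285751 + \sqrt{-35973 + 83521}\right) - 83864 = \left(-285751 + \sqrt{47548}\right) - 83864 = \left(-285751 + 2 \sqrt{11887}\right) - 83864 = -369615 + 2 \sqrt{11887}$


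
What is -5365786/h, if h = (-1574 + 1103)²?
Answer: -5365786/221841 ≈ -24.188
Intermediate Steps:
h = 221841 (h = (-471)² = 221841)
-5365786/h = -5365786/221841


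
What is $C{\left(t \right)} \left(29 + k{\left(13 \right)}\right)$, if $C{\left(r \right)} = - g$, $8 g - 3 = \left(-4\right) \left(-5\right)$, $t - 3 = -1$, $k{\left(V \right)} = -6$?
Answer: $- \frac{529}{8} \approx -66.125$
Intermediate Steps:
$t = 2$ ($t = 3 - 1 = 2$)
$g = \frac{23}{8}$ ($g = \frac{3}{8} + \frac{\left(-4\right) \left(-5\right)}{8} = \frac{3}{8} + \frac{1}{8} \cdot 20 = \frac{3}{8} + \frac{5}{2} = \frac{23}{8} \approx 2.875$)
$C{\left(r \right)} = - \frac{23}{8}$ ($C{\left(r \right)} = \left(-1\right) \frac{23}{8} = - \frac{23}{8}$)
$C{\left(t \right)} \left(29 + k{\left(13 \right)}\right) = - \frac{23 \left(29 - 6\right)}{8} = \left(- \frac{23}{8}\right) 23 = - \frac{529}{8}$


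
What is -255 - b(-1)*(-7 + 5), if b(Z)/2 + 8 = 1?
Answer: -283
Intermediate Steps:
b(Z) = -14 (b(Z) = -16 + 2*1 = -16 + 2 = -14)
-255 - b(-1)*(-7 + 5) = -255 - (-14)*(-7 + 5) = -255 - (-14)*(-2) = -255 - 1*28 = -255 - 28 = -283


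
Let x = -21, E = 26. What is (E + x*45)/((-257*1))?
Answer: 919/257 ≈ 3.5759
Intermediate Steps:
(E + x*45)/((-257*1)) = (26 - 21*45)/((-257*1)) = (26 - 945)/(-257) = -919*(-1/257) = 919/257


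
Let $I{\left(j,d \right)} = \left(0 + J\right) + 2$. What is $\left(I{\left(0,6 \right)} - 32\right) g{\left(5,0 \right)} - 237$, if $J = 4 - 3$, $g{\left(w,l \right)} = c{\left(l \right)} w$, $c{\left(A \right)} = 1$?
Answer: $-382$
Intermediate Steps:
$g{\left(w,l \right)} = w$ ($g{\left(w,l \right)} = 1 w = w$)
$J = 1$ ($J = 4 - 3 = 1$)
$I{\left(j,d \right)} = 3$ ($I{\left(j,d \right)} = \left(0 + 1\right) + 2 = 1 + 2 = 3$)
$\left(I{\left(0,6 \right)} - 32\right) g{\left(5,0 \right)} - 237 = \left(3 - 32\right) 5 - 237 = \left(-29\right) 5 - 237 = -145 - 237 = -382$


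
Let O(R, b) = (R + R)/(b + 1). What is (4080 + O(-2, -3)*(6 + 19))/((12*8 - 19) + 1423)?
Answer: 413/150 ≈ 2.7533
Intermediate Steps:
O(R, b) = 2*R/(1 + b) (O(R, b) = (2*R)/(1 + b) = 2*R/(1 + b))
(4080 + O(-2, -3)*(6 + 19))/((12*8 - 19) + 1423) = (4080 + (2*(-2)/(1 - 3))*(6 + 19))/((12*8 - 19) + 1423) = (4080 + (2*(-2)/(-2))*25)/((96 - 19) + 1423) = (4080 + (2*(-2)*(-1/2))*25)/(77 + 1423) = (4080 + 2*25)/1500 = (4080 + 50)*(1/1500) = 4130*(1/1500) = 413/150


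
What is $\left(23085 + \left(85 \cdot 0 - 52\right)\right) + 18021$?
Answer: $41054$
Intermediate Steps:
$\left(23085 + \left(85 \cdot 0 - 52\right)\right) + 18021 = \left(23085 + \left(0 - 52\right)\right) + 18021 = \left(23085 - 52\right) + 18021 = 23033 + 18021 = 41054$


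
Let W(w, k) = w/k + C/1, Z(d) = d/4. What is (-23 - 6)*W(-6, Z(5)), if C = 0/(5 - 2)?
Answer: 696/5 ≈ 139.20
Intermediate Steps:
Z(d) = d/4 (Z(d) = d*(¼) = d/4)
C = 0 (C = 0/3 = 0*(⅓) = 0)
W(w, k) = w/k (W(w, k) = w/k + 0/1 = w/k + 0*1 = w/k + 0 = w/k)
(-23 - 6)*W(-6, Z(5)) = (-23 - 6)*(-6/((¼)*5)) = -(-174)/5/4 = -(-174)*4/5 = -29*(-24/5) = 696/5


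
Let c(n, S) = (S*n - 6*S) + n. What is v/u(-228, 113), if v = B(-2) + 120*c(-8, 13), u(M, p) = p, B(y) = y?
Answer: -22802/113 ≈ -201.79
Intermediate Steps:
c(n, S) = n - 6*S + S*n (c(n, S) = (-6*S + S*n) + n = n - 6*S + S*n)
v = -22802 (v = -2 + 120*(-8 - 6*13 + 13*(-8)) = -2 + 120*(-8 - 78 - 104) = -2 + 120*(-190) = -2 - 22800 = -22802)
v/u(-228, 113) = -22802/113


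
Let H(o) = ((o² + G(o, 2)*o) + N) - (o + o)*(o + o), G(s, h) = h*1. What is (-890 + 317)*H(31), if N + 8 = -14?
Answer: 1629039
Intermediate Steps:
N = -22 (N = -8 - 14 = -22)
G(s, h) = h
H(o) = -22 - 3*o² + 2*o (H(o) = ((o² + 2*o) - 22) - (o + o)*(o + o) = (-22 + o² + 2*o) - 2*o*2*o = (-22 + o² + 2*o) - 4*o² = -22 - 3*o² + 2*o)
(-890 + 317)*H(31) = (-890 + 317)*(-22 - 3*31² + 2*31) = -573*(-22 - 3*961 + 62) = -573*(-22 - 2883 + 62) = -573*(-2843) = 1629039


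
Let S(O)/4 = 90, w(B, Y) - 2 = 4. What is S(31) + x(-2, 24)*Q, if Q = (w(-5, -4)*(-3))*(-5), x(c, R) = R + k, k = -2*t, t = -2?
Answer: 2880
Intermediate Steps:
k = 4 (k = -2*(-2) = 4)
w(B, Y) = 6 (w(B, Y) = 2 + 4 = 6)
S(O) = 360 (S(O) = 4*90 = 360)
x(c, R) = 4 + R (x(c, R) = R + 4 = 4 + R)
Q = 90 (Q = (6*(-3))*(-5) = -18*(-5) = 90)
S(31) + x(-2, 24)*Q = 360 + (4 + 24)*90 = 360 + 28*90 = 360 + 2520 = 2880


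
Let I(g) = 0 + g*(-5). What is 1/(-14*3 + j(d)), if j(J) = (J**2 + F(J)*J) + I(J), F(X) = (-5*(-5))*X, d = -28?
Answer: 1/20482 ≈ 4.8823e-5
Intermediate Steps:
I(g) = -5*g (I(g) = 0 - 5*g = -5*g)
F(X) = 25*X
j(J) = -5*J + 26*J**2 (j(J) = (J**2 + (25*J)*J) - 5*J = (J**2 + 25*J**2) - 5*J = 26*J**2 - 5*J = -5*J + 26*J**2)
1/(-14*3 + j(d)) = 1/(-14*3 - 28*(-5 + 26*(-28))) = 1/(-42 - 28*(-5 - 728)) = 1/(-42 - 28*(-733)) = 1/(-42 + 20524) = 1/20482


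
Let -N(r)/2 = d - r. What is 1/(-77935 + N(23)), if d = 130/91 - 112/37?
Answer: -259/20172423 ≈ -1.2839e-5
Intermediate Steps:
d = -414/259 (d = 130*(1/91) - 112*1/37 = 10/7 - 112/37 = -414/259 ≈ -1.5985)
N(r) = 828/259 + 2*r (N(r) = -2*(-414/259 - r) = 828/259 + 2*r)
1/(-77935 + N(23)) = 1/(-77935 + (828/259 + 2*23)) = 1/(-77935 + (828/259 + 46)) = 1/(-77935 + 12742/259) = 1/(-20172423/259) = -259/20172423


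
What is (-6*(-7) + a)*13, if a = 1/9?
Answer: 4927/9 ≈ 547.44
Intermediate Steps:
a = ⅑ ≈ 0.11111
(-6*(-7) + a)*13 = (-6*(-7) + ⅑)*13 = (42 + ⅑)*13 = (379/9)*13 = 4927/9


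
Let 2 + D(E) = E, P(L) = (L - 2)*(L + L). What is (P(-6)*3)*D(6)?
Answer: 1152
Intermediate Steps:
P(L) = 2*L*(-2 + L) (P(L) = (-2 + L)*(2*L) = 2*L*(-2 + L))
D(E) = -2 + E
(P(-6)*3)*D(6) = ((2*(-6)*(-2 - 6))*3)*(-2 + 6) = ((2*(-6)*(-8))*3)*4 = (96*3)*4 = 288*4 = 1152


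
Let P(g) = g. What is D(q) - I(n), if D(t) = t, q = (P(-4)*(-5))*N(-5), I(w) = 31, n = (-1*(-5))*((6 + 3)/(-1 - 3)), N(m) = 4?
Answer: 49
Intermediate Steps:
n = -45/4 (n = 5*(9/(-4)) = 5*(9*(-¼)) = 5*(-9/4) = -45/4 ≈ -11.250)
q = 80 (q = -4*(-5)*4 = 20*4 = 80)
D(q) - I(n) = 80 - 1*31 = 80 - 31 = 49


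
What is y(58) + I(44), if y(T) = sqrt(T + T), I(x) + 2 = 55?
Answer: 53 + 2*sqrt(29) ≈ 63.770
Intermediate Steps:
I(x) = 53 (I(x) = -2 + 55 = 53)
y(T) = sqrt(2)*sqrt(T) (y(T) = sqrt(2*T) = sqrt(2)*sqrt(T))
y(58) + I(44) = sqrt(2)*sqrt(58) + 53 = 2*sqrt(29) + 53 = 53 + 2*sqrt(29)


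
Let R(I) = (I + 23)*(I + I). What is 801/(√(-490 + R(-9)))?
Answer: -801*I*√742/742 ≈ -29.406*I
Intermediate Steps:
R(I) = 2*I*(23 + I) (R(I) = (23 + I)*(2*I) = 2*I*(23 + I))
801/(√(-490 + R(-9))) = 801/(√(-490 + 2*(-9)*(23 - 9))) = 801/(√(-490 + 2*(-9)*14)) = 801/(√(-490 - 252)) = 801/(√(-742)) = 801/((I*√742)) = 801*(-I*√742/742) = -801*I*√742/742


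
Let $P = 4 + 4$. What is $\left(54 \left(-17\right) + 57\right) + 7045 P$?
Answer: $55499$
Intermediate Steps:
$P = 8$
$\left(54 \left(-17\right) + 57\right) + 7045 P = \left(54 \left(-17\right) + 57\right) + 7045 \cdot 8 = \left(-918 + 57\right) + 56360 = -861 + 56360 = 55499$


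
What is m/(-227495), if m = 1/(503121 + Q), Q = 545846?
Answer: -1/238634747665 ≈ -4.1905e-12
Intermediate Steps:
m = 1/1048967 (m = 1/(503121 + 545846) = 1/1048967 ≈ 9.5332e-7)
m/(-227495) = (1/1048967)/(-227495) = (1/1048967)*(-1/227495) = -1/238634747665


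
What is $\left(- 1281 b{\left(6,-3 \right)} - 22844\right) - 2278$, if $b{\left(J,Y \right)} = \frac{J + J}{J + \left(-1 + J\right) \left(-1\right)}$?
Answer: $-40494$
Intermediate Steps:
$b{\left(J,Y \right)} = 2 J$ ($b{\left(J,Y \right)} = \frac{2 J}{J - \left(-1 + J\right)} = \frac{2 J}{1} = 2 J 1 = 2 J$)
$\left(- 1281 b{\left(6,-3 \right)} - 22844\right) - 2278 = \left(- 1281 \cdot 2 \cdot 6 - 22844\right) - 2278 = \left(\left(-1281\right) 12 - 22844\right) - 2278 = \left(-15372 - 22844\right) - 2278 = -38216 - 2278 = -40494$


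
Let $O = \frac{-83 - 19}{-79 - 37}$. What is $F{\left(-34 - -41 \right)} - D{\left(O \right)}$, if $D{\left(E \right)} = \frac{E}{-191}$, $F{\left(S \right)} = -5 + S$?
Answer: $\frac{22207}{11078} \approx 2.0046$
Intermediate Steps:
$O = \frac{51}{58}$ ($O = - \frac{102}{-116} = \left(-102\right) \left(- \frac{1}{116}\right) = \frac{51}{58} \approx 0.87931$)
$D{\left(E \right)} = - \frac{E}{191}$ ($D{\left(E \right)} = E \left(- \frac{1}{191}\right) = - \frac{E}{191}$)
$F{\left(-34 - -41 \right)} - D{\left(O \right)} = \left(-5 - -7\right) - \left(- \frac{1}{191}\right) \frac{51}{58} = \left(-5 + \left(-34 + 41\right)\right) - - \frac{51}{11078} = \left(-5 + 7\right) + \frac{51}{11078} = 2 + \frac{51}{11078} = \frac{22207}{11078}$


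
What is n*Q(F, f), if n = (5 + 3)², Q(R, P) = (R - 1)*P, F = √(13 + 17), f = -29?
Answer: 1856 - 1856*√30 ≈ -8309.7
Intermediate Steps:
F = √30 ≈ 5.4772
Q(R, P) = P*(-1 + R) (Q(R, P) = (-1 + R)*P = P*(-1 + R))
n = 64 (n = 8² = 64)
n*Q(F, f) = 64*(-29*(-1 + √30)) = 64*(29 - 29*√30) = 1856 - 1856*√30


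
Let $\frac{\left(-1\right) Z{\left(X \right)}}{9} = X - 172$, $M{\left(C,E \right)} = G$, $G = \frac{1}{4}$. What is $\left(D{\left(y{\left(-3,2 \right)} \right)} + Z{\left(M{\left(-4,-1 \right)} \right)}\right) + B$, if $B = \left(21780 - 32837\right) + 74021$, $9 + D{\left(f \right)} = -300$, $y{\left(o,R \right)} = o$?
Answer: $\frac{256803}{4} \approx 64201.0$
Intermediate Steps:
$G = \frac{1}{4} \approx 0.25$
$D{\left(f \right)} = -309$ ($D{\left(f \right)} = -9 - 300 = -309$)
$M{\left(C,E \right)} = \frac{1}{4}$
$Z{\left(X \right)} = 1548 - 9 X$ ($Z{\left(X \right)} = - 9 \left(X - 172\right) = - 9 \left(-172 + X\right) = 1548 - 9 X$)
$B = 62964$ ($B = -11057 + 74021 = 62964$)
$\left(D{\left(y{\left(-3,2 \right)} \right)} + Z{\left(M{\left(-4,-1 \right)} \right)}\right) + B = \left(-309 + \left(1548 - \frac{9}{4}\right)\right) + 62964 = \left(-309 + \frac{6183}{4}\right) + 62964 = \frac{4947}{4} + 62964 = \frac{256803}{4}$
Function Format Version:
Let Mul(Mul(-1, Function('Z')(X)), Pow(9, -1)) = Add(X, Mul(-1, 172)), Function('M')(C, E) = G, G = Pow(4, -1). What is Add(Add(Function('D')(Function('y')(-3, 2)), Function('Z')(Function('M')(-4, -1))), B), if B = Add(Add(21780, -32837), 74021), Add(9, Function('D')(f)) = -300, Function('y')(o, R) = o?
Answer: Rational(256803, 4) ≈ 64201.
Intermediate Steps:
G = Rational(1, 4) ≈ 0.25000
Function('D')(f) = -309 (Function('D')(f) = Add(-9, -300) = -309)
Function('M')(C, E) = Rational(1, 4)
Function('Z')(X) = Add(1548, Mul(-9, X)) (Function('Z')(X) = Mul(-9, Add(X, Mul(-1, 172))) = Mul(-9, Add(X, -172)) = Mul(-9, Add(-172, X)) = Add(1548, Mul(-9, X)))
B = 62964 (B = Add(-11057, 74021) = 62964)
Add(Add(Function('D')(Function('y')(-3, 2)), Function('Z')(Function('M')(-4, -1))), B) = Add(Add(-309, Add(1548, Mul(-9, Rational(1, 4)))), 62964) = Add(Add(-309, Add(1548, Rational(-9, 4))), 62964) = Add(Add(-309, Rational(6183, 4)), 62964) = Add(Rational(4947, 4), 62964) = Rational(256803, 4)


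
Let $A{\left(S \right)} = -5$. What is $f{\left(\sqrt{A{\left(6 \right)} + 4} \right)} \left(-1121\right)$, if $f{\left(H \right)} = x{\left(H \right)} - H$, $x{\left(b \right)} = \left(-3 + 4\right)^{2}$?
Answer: $-1121 + 1121 i \approx -1121.0 + 1121.0 i$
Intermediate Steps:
$x{\left(b \right)} = 1$ ($x{\left(b \right)} = 1^{2} = 1$)
$f{\left(H \right)} = 1 - H$
$f{\left(\sqrt{A{\left(6 \right)} + 4} \right)} \left(-1121\right) = \left(1 - \sqrt{-5 + 4}\right) \left(-1121\right) = \left(1 - \sqrt{-1}\right) \left(-1121\right) = \left(1 - i\right) \left(-1121\right) = -1121 + 1121 i$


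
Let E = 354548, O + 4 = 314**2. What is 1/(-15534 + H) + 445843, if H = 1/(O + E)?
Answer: 3138323099009697/7039076759 ≈ 4.4584e+5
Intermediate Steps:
O = 98592 (O = -4 + 314**2 = -4 + 98596 = 98592)
H = 1/453140 (H = 1/(98592 + 354548) = 1/453140 ≈ 2.2068e-6)
1/(-15534 + H) + 445843 = 1/(-15534 + 1/453140) + 445843 = 1/(-7039076759/453140) + 445843 = -453140/7039076759 + 445843 = 3138323099009697/7039076759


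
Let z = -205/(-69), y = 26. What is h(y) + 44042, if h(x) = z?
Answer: 3039103/69 ≈ 44045.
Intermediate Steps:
z = 205/69 (z = -205*(-1/69) = 205/69 ≈ 2.9710)
h(x) = 205/69
h(y) + 44042 = 205/69 + 44042 = 3039103/69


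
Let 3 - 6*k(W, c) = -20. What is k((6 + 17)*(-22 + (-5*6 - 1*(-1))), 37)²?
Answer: 529/36 ≈ 14.694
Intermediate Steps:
k(W, c) = 23/6 (k(W, c) = ½ - ⅙*(-20) = ½ + 10/3 = 23/6)
k((6 + 17)*(-22 + (-5*6 - 1*(-1))), 37)² = (23/6)² = 529/36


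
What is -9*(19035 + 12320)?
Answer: -282195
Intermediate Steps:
-9*(19035 + 12320) = -9*31355 = -282195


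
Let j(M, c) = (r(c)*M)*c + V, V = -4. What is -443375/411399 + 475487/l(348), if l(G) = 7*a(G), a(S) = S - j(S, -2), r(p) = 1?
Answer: 192362277313/3018023064 ≈ 63.738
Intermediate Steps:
j(M, c) = -4 + M*c (j(M, c) = (1*M)*c - 4 = M*c - 4 = -4 + M*c)
a(S) = 4 + 3*S (a(S) = S - (-4 + S*(-2)) = S - (-4 - 2*S) = S + (4 + 2*S) = 4 + 3*S)
l(G) = 28 + 21*G (l(G) = 7*(4 + 3*G) = 28 + 21*G)
-443375/411399 + 475487/l(348) = -443375/411399 + 475487/(28 + 21*348) = -443375*1/411399 + 475487/(28 + 7308) = -443375/411399 + 475487/7336 = 192362277313/3018023064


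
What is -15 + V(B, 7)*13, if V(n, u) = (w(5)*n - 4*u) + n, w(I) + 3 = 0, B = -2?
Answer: -327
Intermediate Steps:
w(I) = -3 (w(I) = -3 + 0 = -3)
V(n, u) = -4*u - 2*n (V(n, u) = (-3*n - 4*u) + n = (-4*u - 3*n) + n = -4*u - 2*n)
-15 + V(B, 7)*13 = -15 + (-4*7 - 2*(-2))*13 = -15 + (-28 + 4)*13 = -15 - 24*13 = -15 - 312 = -327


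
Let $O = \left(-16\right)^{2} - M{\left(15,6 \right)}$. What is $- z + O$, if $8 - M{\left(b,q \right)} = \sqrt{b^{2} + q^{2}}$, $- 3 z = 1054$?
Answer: $\frac{1798}{3} + 3 \sqrt{29} \approx 615.49$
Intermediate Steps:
$z = - \frac{1054}{3}$ ($z = \left(- \frac{1}{3}\right) 1054 = - \frac{1054}{3} \approx -351.33$)
$M{\left(b,q \right)} = 8 - \sqrt{b^{2} + q^{2}}$
$O = 248 + 3 \sqrt{29}$ ($O = \left(-16\right)^{2} - \left(8 - \sqrt{15^{2} + 6^{2}}\right) = 256 - \left(8 - \sqrt{225 + 36}\right) = 256 - \left(8 - \sqrt{261}\right) = 256 - \left(8 - 3 \sqrt{29}\right) = 248 + 3 \sqrt{29} \approx 264.16$)
$- z + O = \left(-1\right) \left(- \frac{1054}{3}\right) + \left(248 + 3 \sqrt{29}\right) = \frac{1054}{3} + \left(248 + 3 \sqrt{29}\right) = \frac{1798}{3} + 3 \sqrt{29}$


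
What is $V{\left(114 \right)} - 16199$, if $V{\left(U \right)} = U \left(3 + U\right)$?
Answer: $-2861$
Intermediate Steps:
$V{\left(114 \right)} - 16199 = 114 \left(3 + 114\right) - 16199 = 114 \cdot 117 - 16199 = 13338 - 16199 = -2861$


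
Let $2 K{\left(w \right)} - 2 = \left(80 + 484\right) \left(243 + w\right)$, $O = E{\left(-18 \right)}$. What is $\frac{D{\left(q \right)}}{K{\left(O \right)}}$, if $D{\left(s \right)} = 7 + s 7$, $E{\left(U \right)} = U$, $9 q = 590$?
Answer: $\frac{4193}{571059} \approx 0.0073425$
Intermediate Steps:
$q = \frac{590}{9}$ ($q = \frac{1}{9} \cdot 590 = \frac{590}{9} \approx 65.556$)
$O = -18$
$D{\left(s \right)} = 7 + 7 s$
$K{\left(w \right)} = 68527 + 282 w$ ($K{\left(w \right)} = 1 + \frac{\left(80 + 484\right) \left(243 + w\right)}{2} = 1 + \frac{564 \left(243 + w\right)}{2} = 1 + \frac{137052 + 564 w}{2} = 1 + \left(68526 + 282 w\right) = 68527 + 282 w$)
$\frac{D{\left(q \right)}}{K{\left(O \right)}} = \frac{7 + 7 \cdot \frac{590}{9}}{68527 + 282 \left(-18\right)} = \frac{7 + \frac{4130}{9}}{68527 - 5076} = \frac{4193}{9 \cdot 63451} = \frac{4193}{9} \cdot \frac{1}{63451} = \frac{4193}{571059}$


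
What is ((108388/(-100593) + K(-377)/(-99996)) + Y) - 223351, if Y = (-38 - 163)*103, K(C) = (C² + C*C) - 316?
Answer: -409158933774661/1676482938 ≈ -2.4406e+5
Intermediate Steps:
K(C) = -316 + 2*C² (K(C) = (C² + C²) - 316 = 2*C² - 316 = -316 + 2*C²)
Y = -20703 (Y = -201*103 = -20703)
((108388/(-100593) + K(-377)/(-99996)) + Y) - 223351 = ((108388/(-100593) + (-316 + 2*(-377)²)/(-99996)) - 20703) - 223351 = ((108388*(-1/100593) + (-316 + 2*142129)*(-1/99996)) - 20703) - 223351 = ((-108388/100593 + (-316 + 284258)*(-1/99996)) - 20703) - 223351 = ((-108388/100593 + 283942*(-1/99996)) - 20703) - 223351 = ((-108388/100593 - 141971/49998) - 20703) - 223351 = (-6566824009/1676482938 - 20703) - 223351 = -34714793089423/1676482938 - 223351 = -409158933774661/1676482938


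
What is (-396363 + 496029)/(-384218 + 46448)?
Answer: -5537/18765 ≈ -0.29507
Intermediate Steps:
(-396363 + 496029)/(-384218 + 46448) = 99666/(-337770) = 99666*(-1/337770) = -5537/18765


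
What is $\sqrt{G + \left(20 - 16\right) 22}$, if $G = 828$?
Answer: $2 \sqrt{229} \approx 30.266$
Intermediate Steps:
$\sqrt{G + \left(20 - 16\right) 22} = \sqrt{828 + \left(20 - 16\right) 22} = \sqrt{828 + 4 \cdot 22} = \sqrt{828 + 88} = \sqrt{916} = 2 \sqrt{229}$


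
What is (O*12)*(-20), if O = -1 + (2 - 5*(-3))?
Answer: -3840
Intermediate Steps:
O = 16 (O = -1 + (2 + 15) = -1 + 17 = 16)
(O*12)*(-20) = (16*12)*(-20) = 192*(-20) = -3840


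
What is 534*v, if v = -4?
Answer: -2136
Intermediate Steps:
534*v = 534*(-4) = -2136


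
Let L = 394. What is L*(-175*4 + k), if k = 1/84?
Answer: -11583403/42 ≈ -2.7580e+5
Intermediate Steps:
k = 1/84 ≈ 0.011905
L*(-175*4 + k) = 394*(-175*4 + 1/84) = 394*(-700 + 1/84) = 394*(-58799/84) = -11583403/42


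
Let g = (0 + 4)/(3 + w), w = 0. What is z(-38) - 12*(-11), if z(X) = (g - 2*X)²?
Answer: 55012/9 ≈ 6112.4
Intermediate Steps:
g = 4/3 (g = (0 + 4)/(3 + 0) = 4/3 ≈ 1.3333)
z(X) = (4/3 - 2*X)²
z(-38) - 12*(-11) = 4*(-2 + 3*(-38))²/9 - 12*(-11) = 4*(-2 - 114)²/9 - 1*(-132) = (4/9)*(-116)² + 132 = (4/9)*13456 + 132 = 53824/9 + 132 = 55012/9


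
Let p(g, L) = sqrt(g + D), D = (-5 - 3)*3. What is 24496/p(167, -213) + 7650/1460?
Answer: 765/146 + 24496*sqrt(143)/143 ≈ 2053.7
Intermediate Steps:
D = -24 (D = -8*3 = -24)
p(g, L) = sqrt(-24 + g) (p(g, L) = sqrt(g - 24) = sqrt(-24 + g))
24496/p(167, -213) + 7650/1460 = 24496/(sqrt(-24 + 167)) + 7650/1460 = 24496/(sqrt(143)) + 7650*(1/1460) = 24496*(sqrt(143)/143) + 765/146 = 24496*sqrt(143)/143 + 765/146 = 765/146 + 24496*sqrt(143)/143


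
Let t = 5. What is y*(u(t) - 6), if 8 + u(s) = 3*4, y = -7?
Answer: 14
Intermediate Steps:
u(s) = 4 (u(s) = -8 + 3*4 = -8 + 12 = 4)
y*(u(t) - 6) = -7*(4 - 6) = -7*(-2) = 14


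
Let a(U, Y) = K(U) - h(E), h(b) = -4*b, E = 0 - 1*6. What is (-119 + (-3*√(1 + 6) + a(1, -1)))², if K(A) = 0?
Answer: 20512 + 858*√7 ≈ 22782.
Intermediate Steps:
E = -6 (E = 0 - 6 = -6)
a(U, Y) = -24 (a(U, Y) = 0 - (-4)*(-6) = 0 - 1*24 = 0 - 24 = -24)
(-119 + (-3*√(1 + 6) + a(1, -1)))² = (-119 + (-3*√(1 + 6) - 24))² = (-119 + (-3*√7 - 24))² = (-119 + (-24 - 3*√7))² = (-143 - 3*√7)²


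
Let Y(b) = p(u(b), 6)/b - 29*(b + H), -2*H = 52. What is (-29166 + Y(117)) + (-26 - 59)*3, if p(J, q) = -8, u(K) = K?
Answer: -3751028/117 ≈ -32060.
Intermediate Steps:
H = -26 (H = -½*52 = -26)
Y(b) = 754 - 29*b - 8/b (Y(b) = -8/b - 29*(b - 26) = -8/b - 29*(-26 + b) = -8/b - (-754 + 29*b) = -8/b + (754 - 29*b) = 754 - 29*b - 8/b)
(-29166 + Y(117)) + (-26 - 59)*3 = (-29166 + (754 - 29*117 - 8/117)) + (-26 - 59)*3 = (-29166 + (754 - 3393 - 8*1/117)) - 85*3 = (-29166 + (754 - 3393 - 8/117)) - 255 = (-29166 - 308771/117) - 255 = -3721193/117 - 255 = -3751028/117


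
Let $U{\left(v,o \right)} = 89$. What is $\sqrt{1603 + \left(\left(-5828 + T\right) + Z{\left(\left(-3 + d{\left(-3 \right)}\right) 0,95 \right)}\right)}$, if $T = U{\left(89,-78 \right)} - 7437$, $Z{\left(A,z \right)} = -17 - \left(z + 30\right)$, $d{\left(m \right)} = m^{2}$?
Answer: $i \sqrt{11715} \approx 108.24 i$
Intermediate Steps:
$Z{\left(A,z \right)} = -47 - z$ ($Z{\left(A,z \right)} = -17 - \left(30 + z\right) = -47 - z$)
$T = -7348$ ($T = 89 - 7437 = -7348$)
$\sqrt{1603 + \left(\left(-5828 + T\right) + Z{\left(\left(-3 + d{\left(-3 \right)}\right) 0,95 \right)}\right)} = \sqrt{1603 - 13318} = \sqrt{-11715} = i \sqrt{11715}$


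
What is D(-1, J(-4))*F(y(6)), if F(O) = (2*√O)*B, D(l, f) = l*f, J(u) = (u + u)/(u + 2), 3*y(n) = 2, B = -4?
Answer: 32*√6/3 ≈ 26.128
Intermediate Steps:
y(n) = ⅔ (y(n) = (⅓)*2 = ⅔)
J(u) = 2*u/(2 + u) (J(u) = (2*u)/(2 + u) = 2*u/(2 + u))
D(l, f) = f*l
F(O) = -8*√O (F(O) = (2*√O)*(-4) = -8*√O)
D(-1, J(-4))*F(y(6)) = ((2*(-4)/(2 - 4))*(-1))*(-8*√6/3) = ((2*(-4)/(-2))*(-1))*(-8*√6/3) = ((2*(-4)*(-½))*(-1))*(-8*√6/3) = (4*(-1))*(-8*√6/3) = -(-32)*√6/3 = 32*√6/3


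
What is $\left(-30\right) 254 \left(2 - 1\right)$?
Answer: $-7620$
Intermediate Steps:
$\left(-30\right) 254 \left(2 - 1\right) = \left(-7620\right) 1 = -7620$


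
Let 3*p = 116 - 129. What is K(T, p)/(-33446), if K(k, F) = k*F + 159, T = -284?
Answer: -4169/100338 ≈ -0.041550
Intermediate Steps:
p = -13/3 (p = (116 - 129)/3 = (1/3)*(-13) = -13/3 ≈ -4.3333)
K(k, F) = 159 + F*k (K(k, F) = F*k + 159 = 159 + F*k)
K(T, p)/(-33446) = (159 - 13/3*(-284))/(-33446) = (159 + 3692/3)*(-1/33446) = (4169/3)*(-1/33446) = -4169/100338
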